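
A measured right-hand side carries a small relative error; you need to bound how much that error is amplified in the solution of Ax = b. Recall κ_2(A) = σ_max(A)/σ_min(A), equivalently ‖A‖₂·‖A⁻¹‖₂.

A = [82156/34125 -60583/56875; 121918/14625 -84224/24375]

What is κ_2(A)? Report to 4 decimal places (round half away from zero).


AᵀA = [252506372/3353805 -876716756/27948375; -876716756/27948375 608997001/46580625]; tr = 219196861/2480625, det = 19518724/62015625
eigenvalues of AᵀA: λ = (tr ± √(tr²−4·det))/2 = 2209/25, 8836/2480625
κ_2(A) = √(λ_max/λ_min) = √((2209/25) / (8836/2480625)) = 157.5000

157.5000


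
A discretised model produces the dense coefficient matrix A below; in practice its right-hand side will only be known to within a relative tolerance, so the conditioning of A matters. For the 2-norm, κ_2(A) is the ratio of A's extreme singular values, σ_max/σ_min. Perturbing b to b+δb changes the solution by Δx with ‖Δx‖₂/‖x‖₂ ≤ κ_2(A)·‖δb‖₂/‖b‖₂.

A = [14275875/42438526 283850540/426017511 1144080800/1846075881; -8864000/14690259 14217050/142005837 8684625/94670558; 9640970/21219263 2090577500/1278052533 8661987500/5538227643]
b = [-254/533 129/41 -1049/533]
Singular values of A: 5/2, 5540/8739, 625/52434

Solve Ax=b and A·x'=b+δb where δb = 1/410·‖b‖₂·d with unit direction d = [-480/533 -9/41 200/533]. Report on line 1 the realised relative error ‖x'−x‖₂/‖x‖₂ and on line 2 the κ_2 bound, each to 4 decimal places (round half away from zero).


0.0091
0.5116

largest singular value 5/2, smallest 625/52434
condition number: (5/2) ÷ (625/52434) = 209.7360
κ_2(A)·‖δb‖/‖b‖ = 0.5116
solve Ax = b  →  x = [-4.7925 58.0453 -60.5730]
2-norm of b is 3.7417; of x, 84.0316
with δb = [-0.0082 -0.0020 0.0034], A·Δx = δb → ‖Δx‖ = 0.7656
relative error = 0.0091
realised/bound (from unrounded values) ≈ 0.0178


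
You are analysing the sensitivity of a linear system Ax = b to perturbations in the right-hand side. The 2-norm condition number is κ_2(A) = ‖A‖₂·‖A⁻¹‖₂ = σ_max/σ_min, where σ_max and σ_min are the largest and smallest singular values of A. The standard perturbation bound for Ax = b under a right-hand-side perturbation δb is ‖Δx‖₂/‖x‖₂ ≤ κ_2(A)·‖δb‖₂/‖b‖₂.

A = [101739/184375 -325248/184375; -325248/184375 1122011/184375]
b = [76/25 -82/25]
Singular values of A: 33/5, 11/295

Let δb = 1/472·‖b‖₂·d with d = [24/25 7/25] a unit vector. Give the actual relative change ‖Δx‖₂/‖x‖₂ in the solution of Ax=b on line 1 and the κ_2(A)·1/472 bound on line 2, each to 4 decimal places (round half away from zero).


0.0047
0.3750

largest singular value 33/5, smallest 11/295
κ_2(A) = (33/5) / (11/295) = 177.0000
bound on ‖Δx‖/‖x‖: κ·ε = 177.0000·1/472 = 0.3750
solve Ax = b  →  x = [51.6606 14.4364]
‖b‖ = 4.4721, ‖x‖ = 53.6398
re-solving with b+δb shifts x by Δx of norm 0.2541
relative error = 0.0047
tightness: 0.0047 against a bound of 0.3750 (unrounded ratio ≈ 0.0126)


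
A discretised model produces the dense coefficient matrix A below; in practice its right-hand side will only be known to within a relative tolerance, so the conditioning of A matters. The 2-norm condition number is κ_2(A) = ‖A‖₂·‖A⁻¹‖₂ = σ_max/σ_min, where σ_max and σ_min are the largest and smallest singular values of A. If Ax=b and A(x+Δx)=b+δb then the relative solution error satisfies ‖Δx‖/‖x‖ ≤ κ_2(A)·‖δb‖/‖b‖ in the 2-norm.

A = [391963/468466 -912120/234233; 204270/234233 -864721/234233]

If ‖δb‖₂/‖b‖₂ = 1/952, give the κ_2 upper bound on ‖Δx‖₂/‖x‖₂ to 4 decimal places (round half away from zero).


form AᵀA = [381141409/260951716 -422586450/65237929; -422586450/65237929 1878365401/65237929] with trace 4696373/155236 and determinant 14641/155236
char-poly roots: 121/4 and 121/38809
κ = σ_max/σ_min = (11/2)/(11/197) = 98.5000
κ_2(A)·‖δb‖/‖b‖ = 0.1035

0.1035


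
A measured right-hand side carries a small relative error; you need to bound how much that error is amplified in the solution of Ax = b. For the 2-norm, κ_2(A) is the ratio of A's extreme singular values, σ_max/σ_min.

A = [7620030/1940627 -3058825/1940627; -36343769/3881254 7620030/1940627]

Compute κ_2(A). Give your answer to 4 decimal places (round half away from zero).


183.7280

form AᵀA = [706931713213/6856683028 -73636159905/1714170757; -73636159905/1714170757 30687877825/1714170757] with trace 63821786501/527437156 and determinant 228765625/527437156
eigenvalues of AᵀA: λ = (tr ± √(tr²−4·det))/2 = 121, 1890625/527437156
κ_2(A) = √(λ_max/λ_min) = √(121 / (1890625/527437156)) = 183.7280


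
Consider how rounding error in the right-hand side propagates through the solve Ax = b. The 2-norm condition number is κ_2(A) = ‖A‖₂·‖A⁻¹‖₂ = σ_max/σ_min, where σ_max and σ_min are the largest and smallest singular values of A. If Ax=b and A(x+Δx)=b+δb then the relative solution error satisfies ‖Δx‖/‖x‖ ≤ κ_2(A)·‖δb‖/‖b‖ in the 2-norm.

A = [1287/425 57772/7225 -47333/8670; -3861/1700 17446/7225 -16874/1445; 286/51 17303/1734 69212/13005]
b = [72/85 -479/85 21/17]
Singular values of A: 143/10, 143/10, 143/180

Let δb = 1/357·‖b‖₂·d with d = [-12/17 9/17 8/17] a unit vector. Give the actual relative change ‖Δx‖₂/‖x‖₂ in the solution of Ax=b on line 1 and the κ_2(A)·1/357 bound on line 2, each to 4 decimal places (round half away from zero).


0.0054
0.0504

σ_max = 143/10, σ_min = 143/180
κ = σ_max/σ_min = (143/10)/(143/180) = 18.0000
bound on ‖Δx‖/‖x‖: κ·ε = 18.0000·1/357 = 0.0504
solve Ax = b  →  x = [3.4307 -1.5363 -0.5023]
2-norm of b is 5.8310; of x, 3.7924
Δx = A⁻¹·δb where δb = 1/357·5.8310·d; ‖Δx‖ = 0.0206
relative error = 0.0054
so the bound overstates the realised error by a factor of ≈ 9.3005 (computed from the unrounded values)


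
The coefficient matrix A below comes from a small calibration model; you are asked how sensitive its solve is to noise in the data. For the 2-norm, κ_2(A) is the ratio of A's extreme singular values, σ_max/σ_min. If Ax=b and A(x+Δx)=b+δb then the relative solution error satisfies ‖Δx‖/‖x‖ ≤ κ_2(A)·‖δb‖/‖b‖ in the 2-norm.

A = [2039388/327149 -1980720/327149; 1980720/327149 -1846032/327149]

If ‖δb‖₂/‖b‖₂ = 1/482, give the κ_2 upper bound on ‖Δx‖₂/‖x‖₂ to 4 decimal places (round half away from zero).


form AᵀA = [9610410384/127260961 -9150926400/127260961; -9150926400/127260961 8717105664/127260961] with trace 21792528/151321 and determinant 331776/151321
eigenvalues of AᵀA: λ = (tr ± √(tr²−4·det))/2 = 144, 2304/151321
σ_max=√144=12, σ_min=√(2304/151321)=(48/389) → κ = 97.2500
bound on ‖Δx‖/‖x‖: κ·ε = 97.2500·1/482 = 0.2018

0.2018


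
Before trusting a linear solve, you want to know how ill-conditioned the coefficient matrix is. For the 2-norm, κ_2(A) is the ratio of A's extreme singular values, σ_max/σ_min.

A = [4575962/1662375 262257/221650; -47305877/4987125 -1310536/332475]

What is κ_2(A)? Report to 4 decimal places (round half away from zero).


306.9000

form AᵀA = [3882081364429/39794265225 107834249789/2652951015; 107834249789/2652951015 11982443257/707453604] with trace 107836539589/941876100 and determinant 131079601/941876100
char-poly roots: 11449/100 and 11449/9418761
κ_2(A) = √(λ_max/λ_min) = √((11449/100) / (11449/9418761)) = 306.9000


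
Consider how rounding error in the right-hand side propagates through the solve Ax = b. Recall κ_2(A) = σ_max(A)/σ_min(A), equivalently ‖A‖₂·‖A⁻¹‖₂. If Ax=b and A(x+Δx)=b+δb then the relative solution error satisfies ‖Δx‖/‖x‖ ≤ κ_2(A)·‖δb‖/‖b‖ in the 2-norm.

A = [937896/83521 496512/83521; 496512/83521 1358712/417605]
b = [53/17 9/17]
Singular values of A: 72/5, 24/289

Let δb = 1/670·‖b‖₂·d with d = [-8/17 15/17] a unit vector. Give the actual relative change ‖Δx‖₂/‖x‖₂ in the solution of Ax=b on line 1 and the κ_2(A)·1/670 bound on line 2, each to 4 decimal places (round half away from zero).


0.0047
0.2588

σ_max = 72/5, σ_min = 24/289
κ_2(A) = (72/5) / (24/289) = 173.4000
κ_2(A)·‖δb‖/‖b‖ = 0.2588
solve Ax = b  →  x = [5.8505 -10.5270]
‖b‖₂ = 3.1623 and ‖x‖₂ = 12.0435
with δb = [-0.0022 0.0042], A·Δx = δb → ‖Δx‖ = 0.0568
relative error = 0.0047
realised/bound (from unrounded values) ≈ 0.0182


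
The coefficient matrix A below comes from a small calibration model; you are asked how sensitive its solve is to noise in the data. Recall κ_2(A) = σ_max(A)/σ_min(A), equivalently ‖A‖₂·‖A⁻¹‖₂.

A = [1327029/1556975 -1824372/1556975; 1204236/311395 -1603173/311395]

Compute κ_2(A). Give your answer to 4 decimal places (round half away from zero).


M = AᵀA = [22614880761/1442100625 -30152266848/1442100625; -30152266848/1442100625 40203703089/1442100625]. tr(M)=2512743354/57684025, det(M)=1185921/57684025
solving λ² − 2512743354/57684025·λ + 1185921/57684025 = 0 gives λ = 1089/25, 1089/2307361
κ_2(A) = √(λ_max/λ_min) = √((1089/25) / (1089/2307361)) = 303.8000

303.8000


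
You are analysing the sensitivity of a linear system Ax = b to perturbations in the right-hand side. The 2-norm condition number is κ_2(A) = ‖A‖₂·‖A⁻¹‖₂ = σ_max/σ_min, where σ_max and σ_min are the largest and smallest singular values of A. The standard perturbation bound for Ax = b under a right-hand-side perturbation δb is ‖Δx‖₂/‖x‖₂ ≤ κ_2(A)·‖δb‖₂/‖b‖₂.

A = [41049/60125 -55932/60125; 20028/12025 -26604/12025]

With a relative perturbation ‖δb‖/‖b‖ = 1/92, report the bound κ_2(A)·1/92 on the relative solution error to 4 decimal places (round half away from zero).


2.5136

M = AᵀA = [69307929/21390625 -92405772/21390625; -92405772/21390625 123211296/21390625]. tr(M)=7700769/855625, det(M)=1296/855625
char-poly roots: 9 and 144/855625
κ = σ_max/σ_min = 3/(12/925) = 231.2500
worst-case relative error ≤ 231.2500 × 1/92 = 2.5136


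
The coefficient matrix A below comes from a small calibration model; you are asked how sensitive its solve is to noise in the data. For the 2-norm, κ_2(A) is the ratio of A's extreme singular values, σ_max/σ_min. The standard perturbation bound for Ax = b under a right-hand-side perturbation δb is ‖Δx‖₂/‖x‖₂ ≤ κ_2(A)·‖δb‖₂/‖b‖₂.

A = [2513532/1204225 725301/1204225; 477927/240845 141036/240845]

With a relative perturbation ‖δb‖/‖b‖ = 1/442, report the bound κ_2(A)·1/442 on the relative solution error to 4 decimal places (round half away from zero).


0.7516

form AᵀA = [14302257489/1724325625 4171450752/1724325625; 4171450752/1724325625 1216813761/1724325625] with trace 24830514/2758921 and determinant 2025/2758921
λ_max, λ_min = (24830514/2758921 ± √616532078244096/7611645084241)/2 = 9, 225/2758921
κ = σ_max/σ_min = 3/(15/1661) = 332.2000
bound on ‖Δx‖/‖x‖: κ·ε = 332.2000·1/442 = 0.7516


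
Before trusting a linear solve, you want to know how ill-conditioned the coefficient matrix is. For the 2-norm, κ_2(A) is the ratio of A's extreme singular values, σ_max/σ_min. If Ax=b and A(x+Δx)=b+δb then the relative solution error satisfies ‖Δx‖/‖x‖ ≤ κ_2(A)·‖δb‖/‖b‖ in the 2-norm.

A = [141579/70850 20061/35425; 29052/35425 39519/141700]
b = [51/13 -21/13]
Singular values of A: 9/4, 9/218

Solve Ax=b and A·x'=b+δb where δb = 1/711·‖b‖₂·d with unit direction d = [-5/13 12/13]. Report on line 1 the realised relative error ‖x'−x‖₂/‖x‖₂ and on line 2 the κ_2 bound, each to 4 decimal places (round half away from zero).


from the listed singular values, σ₁ = 9/4, σ_n = 9/218
condition number: (9/4) ÷ (9/218) = 54.5000
bound on ‖Δx‖/‖x‖: κ·ε = 54.5000·1/711 = 0.0767
solve Ax = b  →  x = [21.6267 -69.3867]
2-norm of b is 4.2426; of x, 72.6789
δb = ε·‖b‖·d = [-0.0023 0.0055]; solving A·Δx = δb gives ‖Δx‖ = 0.1445
realised ‖Δx‖/‖x‖ = 0.0020
realised/bound (from unrounded values) ≈ 0.0259

0.0020
0.0767


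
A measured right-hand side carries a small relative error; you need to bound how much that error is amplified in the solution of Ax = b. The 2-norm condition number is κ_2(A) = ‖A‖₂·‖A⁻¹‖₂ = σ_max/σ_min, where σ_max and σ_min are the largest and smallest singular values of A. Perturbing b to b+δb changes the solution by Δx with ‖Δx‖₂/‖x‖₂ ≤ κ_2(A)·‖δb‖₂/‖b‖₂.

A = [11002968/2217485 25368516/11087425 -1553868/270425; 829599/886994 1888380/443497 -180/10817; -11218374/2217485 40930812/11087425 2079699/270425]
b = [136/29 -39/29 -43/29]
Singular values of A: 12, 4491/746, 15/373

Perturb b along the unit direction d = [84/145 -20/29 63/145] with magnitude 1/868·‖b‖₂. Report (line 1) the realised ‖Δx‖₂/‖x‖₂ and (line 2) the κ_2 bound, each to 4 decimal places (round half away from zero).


largest singular value 12, smallest 15/373
condition number: 12 ÷ (15/373) = 298.4000
worst-case relative error ≤ 298.4000 × 1/868 = 0.3438
solve Ax = b  →  x = [58.4560 -12.9823 44.4933]
‖b‖ = 5.0990, ‖x‖ = 74.6009
re-solving with b+δb shifts x by Δx of norm 0.1461
relative error = 0.0020
so the bound overstates the realised error by a factor of ≈ 175.5654 (computed from the unrounded values)

0.0020
0.3438


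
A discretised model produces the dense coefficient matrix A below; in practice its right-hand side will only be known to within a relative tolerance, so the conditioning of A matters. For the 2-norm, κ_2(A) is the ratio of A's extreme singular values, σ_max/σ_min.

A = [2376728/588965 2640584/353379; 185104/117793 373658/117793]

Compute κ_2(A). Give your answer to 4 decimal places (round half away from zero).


79.9500

AᵀA = [38493628736/2052543025 43274756128/1231525815; 43274756128/1231525815 48693885028/738915489]; tr = 5411037316/63920025, det = 71639296/63920025
solving λ² − 5411037316/63920025·λ + 71639296/63920025 = 0 gives λ = 2116/25, 33856/2556801
κ = σ_max/σ_min = (46/5)/(184/1599) = 79.9500


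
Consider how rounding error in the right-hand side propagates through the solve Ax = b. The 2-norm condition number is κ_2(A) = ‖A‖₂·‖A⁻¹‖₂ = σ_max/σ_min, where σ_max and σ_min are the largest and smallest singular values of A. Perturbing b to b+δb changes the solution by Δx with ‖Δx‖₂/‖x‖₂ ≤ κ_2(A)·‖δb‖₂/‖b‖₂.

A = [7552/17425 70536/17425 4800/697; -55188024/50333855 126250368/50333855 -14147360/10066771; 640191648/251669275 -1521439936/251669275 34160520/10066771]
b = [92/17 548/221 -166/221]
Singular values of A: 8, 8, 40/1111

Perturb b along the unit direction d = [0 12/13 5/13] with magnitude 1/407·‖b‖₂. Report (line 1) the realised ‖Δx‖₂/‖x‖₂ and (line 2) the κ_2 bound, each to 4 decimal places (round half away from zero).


0.0074
0.5459

from the listed singular values, σ₁ = 8, σ_n = 40/1111
κ = σ_max/σ_min = 8/(40/1111) = 222.2000
perturbation bound = 222.2000·1/407 = 0.5459
solve Ax = b  →  x = [-52.0620 -14.6639 12.6817]
‖b‖ = 6.0000, ‖x‖ = 55.5545
with δb = [0.0000 0.0136 0.0057], A·Δx = δb → ‖Δx‖ = 0.4095
realised ‖Δx‖/‖x‖ = 0.0074
so the bound overstates the realised error by a factor of ≈ 74.0727 (computed from the unrounded values)


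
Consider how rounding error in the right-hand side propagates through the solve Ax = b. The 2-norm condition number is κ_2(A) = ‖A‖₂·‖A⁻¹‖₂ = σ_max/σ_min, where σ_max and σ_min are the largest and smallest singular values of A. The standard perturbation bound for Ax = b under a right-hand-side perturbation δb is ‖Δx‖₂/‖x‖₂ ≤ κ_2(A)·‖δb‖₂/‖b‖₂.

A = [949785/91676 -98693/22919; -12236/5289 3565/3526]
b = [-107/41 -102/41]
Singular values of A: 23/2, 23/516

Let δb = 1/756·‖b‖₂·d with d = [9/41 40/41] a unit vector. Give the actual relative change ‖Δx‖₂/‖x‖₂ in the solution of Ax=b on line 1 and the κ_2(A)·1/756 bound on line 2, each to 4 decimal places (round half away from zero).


0.0016
0.3413

σ_max = 23/2, σ_min = 23/516
κ_2(A) = (23/2) / (23/516) = 258.0000
κ_2(A)·‖δb‖/‖b‖ = 0.3413
solve Ax = b  →  x = [-26.0468 -62.0602]
2-norm of b is 3.6056; of x, 67.3046
Δx = A⁻¹·δb where δb = 1/756·3.6056·d; ‖Δx‖ = 0.1070
realised ‖Δx‖/‖x‖ = 0.0016
realised/bound (from unrounded values) ≈ 0.0047


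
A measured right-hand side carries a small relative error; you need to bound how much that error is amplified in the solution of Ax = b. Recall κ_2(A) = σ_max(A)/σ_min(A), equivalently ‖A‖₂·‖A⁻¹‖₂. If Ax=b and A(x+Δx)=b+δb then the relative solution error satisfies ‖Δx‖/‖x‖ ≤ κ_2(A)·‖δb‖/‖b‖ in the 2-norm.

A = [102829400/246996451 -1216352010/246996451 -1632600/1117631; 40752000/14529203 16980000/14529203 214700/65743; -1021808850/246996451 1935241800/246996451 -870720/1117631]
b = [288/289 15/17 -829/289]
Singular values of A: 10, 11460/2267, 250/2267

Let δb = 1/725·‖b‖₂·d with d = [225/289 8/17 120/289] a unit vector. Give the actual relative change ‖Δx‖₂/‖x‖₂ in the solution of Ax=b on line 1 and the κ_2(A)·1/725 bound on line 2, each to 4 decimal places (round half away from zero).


0.1101
0.1251

largest singular value 10, smallest 250/2267
condition number: 10 ÷ (250/2267) = 90.6800
perturbation bound = 90.6800·1/725 = 0.1251
solve Ax = b  →  x = [0.2413 -0.2245 0.1432]
‖b‖ = 3.1623, ‖x‖ = 0.3593
re-solving with b+δb shifts x by Δx of norm 0.0396
dividing the unrounded norms, ‖Δx‖/‖x‖ = 0.1101
so the bound overstates the realised error by a factor of ≈ 1.1364 (computed from the unrounded values)


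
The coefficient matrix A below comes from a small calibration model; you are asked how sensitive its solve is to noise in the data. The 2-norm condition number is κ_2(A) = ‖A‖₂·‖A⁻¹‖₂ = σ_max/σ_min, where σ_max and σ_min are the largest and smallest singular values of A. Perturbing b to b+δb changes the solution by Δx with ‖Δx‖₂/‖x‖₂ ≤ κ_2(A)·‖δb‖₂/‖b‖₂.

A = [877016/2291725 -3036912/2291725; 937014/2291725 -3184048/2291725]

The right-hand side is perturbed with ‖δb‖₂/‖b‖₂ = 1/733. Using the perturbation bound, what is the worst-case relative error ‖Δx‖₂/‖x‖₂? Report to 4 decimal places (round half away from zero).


M = AᵀA = [1958563972/6244950625 -6714527904/6244950625; -6714527904/6244950625 23021398528/6244950625]. tr(M)=39967940/9991921, det(M)=1024/9991921
solving λ² − 39967940/9991921·λ + 1024/9991921 = 0 gives λ = 4, 256/9991921
κ = σ_max/σ_min = 2/(16/3161) = 395.1250
worst-case relative error ≤ 395.1250 × 1/733 = 0.5391

0.5391


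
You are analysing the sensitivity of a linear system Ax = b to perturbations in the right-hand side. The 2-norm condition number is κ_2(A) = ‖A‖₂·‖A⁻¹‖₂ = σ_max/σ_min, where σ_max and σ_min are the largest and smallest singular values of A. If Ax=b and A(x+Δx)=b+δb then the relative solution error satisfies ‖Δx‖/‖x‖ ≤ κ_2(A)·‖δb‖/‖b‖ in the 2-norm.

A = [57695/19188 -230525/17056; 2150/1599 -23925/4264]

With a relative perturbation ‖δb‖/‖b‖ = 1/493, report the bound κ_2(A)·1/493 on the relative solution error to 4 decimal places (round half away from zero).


M = AᵀA = [23635225/2178576 -93308875/1936512; -93308875/1936512 368640625/1721344]. tr(M)=18663025/82944, det(M)=15625/9216
char-poly roots: 225 and 625/82944
κ = σ_max/σ_min = 15/(25/288) = 172.8000
bound on ‖Δx‖/‖x‖: κ·ε = 172.8000·1/493 = 0.3505

0.3505


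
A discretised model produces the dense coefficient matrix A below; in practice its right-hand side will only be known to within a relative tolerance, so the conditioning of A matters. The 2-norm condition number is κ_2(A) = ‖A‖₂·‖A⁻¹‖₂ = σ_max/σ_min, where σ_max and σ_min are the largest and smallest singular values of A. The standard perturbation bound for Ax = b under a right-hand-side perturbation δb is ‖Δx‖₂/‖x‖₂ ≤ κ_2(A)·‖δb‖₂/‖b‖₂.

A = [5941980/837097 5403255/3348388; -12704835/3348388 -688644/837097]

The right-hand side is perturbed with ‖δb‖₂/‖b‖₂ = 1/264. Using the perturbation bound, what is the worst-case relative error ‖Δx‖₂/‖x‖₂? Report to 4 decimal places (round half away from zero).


0.9098

M = AᵀA = [2513241707625/38794817296 35341817940/2424676081; 35341817940/2424676081 127276309809/38794817296]. tr(M)=785400957/11539208, det(M)=29648025/369254656
char-poly roots: 1089/16 and 27225/23078416
σ_max=√(1089/16)=(33/4), σ_min=√(27225/23078416)=(165/4804) → κ = 240.2000
κ_2(A)·‖δb‖/‖b‖ = 0.9098


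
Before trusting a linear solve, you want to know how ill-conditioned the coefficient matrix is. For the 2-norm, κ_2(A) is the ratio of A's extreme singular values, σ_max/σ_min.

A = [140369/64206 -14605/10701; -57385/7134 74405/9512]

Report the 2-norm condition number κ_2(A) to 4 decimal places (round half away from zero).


AᵀA = [85199153/1226178 -215496085/3269808; -215496085/3269808 274881625/4359744]; tr = 6183481/46656, det = 6996025/186624
λ_max, λ_min = (6183481/46656 ± √37909030734961/2176782336)/2 = 529/4, 13225/46656
κ_2(A) = √(λ_max/λ_min) = √((529/4) / (13225/46656)) = 21.6000

21.6000


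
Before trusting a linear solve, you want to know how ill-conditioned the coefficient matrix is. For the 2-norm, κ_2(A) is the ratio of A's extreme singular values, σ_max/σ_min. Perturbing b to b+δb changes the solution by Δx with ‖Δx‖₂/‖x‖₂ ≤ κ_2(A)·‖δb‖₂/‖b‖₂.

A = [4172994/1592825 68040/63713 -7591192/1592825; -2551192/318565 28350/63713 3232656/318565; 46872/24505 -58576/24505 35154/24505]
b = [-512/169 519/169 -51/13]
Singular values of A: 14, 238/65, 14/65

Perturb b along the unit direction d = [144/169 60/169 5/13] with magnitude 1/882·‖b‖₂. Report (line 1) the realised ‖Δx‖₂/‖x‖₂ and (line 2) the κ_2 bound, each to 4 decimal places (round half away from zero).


0.0022
0.0737

largest singular value 14, smallest 14/65
κ = σ_max/σ_min = 14/(14/65) = 65.0000
worst-case relative error ≤ 65.0000 × 1/882 = 0.0737
solve Ax = b  →  x = [-8.6924 -9.0126 -6.1622]
2-norm of b is 5.8310; of x, 13.9556
δb = ε·‖b‖·d = [0.0056 0.0023 0.0025]; solving A·Δx = δb gives ‖Δx‖ = 0.0307
realised ‖Δx‖/‖x‖ = 0.0022
realised/bound (from unrounded values) ≈ 0.0298


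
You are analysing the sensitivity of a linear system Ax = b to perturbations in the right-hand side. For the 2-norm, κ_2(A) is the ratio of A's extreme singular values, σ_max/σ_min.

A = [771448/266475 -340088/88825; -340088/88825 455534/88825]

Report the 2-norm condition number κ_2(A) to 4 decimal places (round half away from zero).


341.0880

AᵀA = [65442825856/2840357025 -29085005936/946785675; -29085005936/946785675 12926842916/315595225]; tr = 7271376484/113614281, det = 4000000/113614281
solving λ² − 7271376484/113614281·λ + 4000000/113614281 = 0 gives λ = 64, 62500/113614281
κ = σ_max/σ_min = 8/(250/10659) = 341.0880


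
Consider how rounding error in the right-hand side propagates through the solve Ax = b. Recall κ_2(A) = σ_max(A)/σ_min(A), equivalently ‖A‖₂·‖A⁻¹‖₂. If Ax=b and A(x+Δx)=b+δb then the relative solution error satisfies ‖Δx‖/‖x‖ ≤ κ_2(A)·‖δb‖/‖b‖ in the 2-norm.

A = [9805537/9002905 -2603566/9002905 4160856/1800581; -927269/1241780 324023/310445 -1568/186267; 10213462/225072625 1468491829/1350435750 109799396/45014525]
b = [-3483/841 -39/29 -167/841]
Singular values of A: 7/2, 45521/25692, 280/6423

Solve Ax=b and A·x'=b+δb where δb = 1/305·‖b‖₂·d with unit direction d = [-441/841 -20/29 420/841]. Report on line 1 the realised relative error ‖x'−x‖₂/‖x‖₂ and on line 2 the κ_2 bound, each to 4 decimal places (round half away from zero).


0.0048
0.2632

σ_max = 7/2, σ_min = 280/6423
κ = σ_max/σ_min = (7/2)/(280/6423) = 80.2875
bound on ‖Δx‖/‖x‖: κ·ε = 80.2875·1/305 = 0.2632
solve Ax = b  →  x = [-53.3828 -39.3316 18.4461]
‖b‖₂ = 4.3589 and ‖x‖₂ = 68.8255
Δx = A⁻¹·δb where δb = 1/305·4.3589·d; ‖Δx‖ = 0.3278
realised ‖Δx‖/‖x‖ = 0.0048
so the bound overstates the realised error by a factor of ≈ 55.2638 (computed from the unrounded values)


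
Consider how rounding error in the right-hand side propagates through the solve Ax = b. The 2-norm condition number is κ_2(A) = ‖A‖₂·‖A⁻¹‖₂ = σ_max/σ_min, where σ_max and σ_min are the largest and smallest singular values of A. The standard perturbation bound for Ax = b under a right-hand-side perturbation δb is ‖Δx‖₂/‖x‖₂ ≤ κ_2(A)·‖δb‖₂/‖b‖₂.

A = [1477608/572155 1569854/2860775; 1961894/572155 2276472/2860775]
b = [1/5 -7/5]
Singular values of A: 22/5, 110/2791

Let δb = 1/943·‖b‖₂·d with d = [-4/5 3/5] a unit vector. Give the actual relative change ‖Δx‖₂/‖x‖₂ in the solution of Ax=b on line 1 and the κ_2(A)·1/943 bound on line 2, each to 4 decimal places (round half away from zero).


from the listed singular values, σ₁ = 22/5, σ_n = 110/2791
κ_2(A) = (22/5) / (110/2791) = 111.6400
perturbation bound = 111.6400·1/943 = 0.1184
solve Ax = b  →  x = [5.3479 -24.8038]
2-norm of b is 1.4142; of x, 25.3737
Δx = A⁻¹·δb where δb = 1/943·1.4142·d; ‖Δx‖ = 0.0381
dividing the unrounded norms, ‖Δx‖/‖x‖ = 0.0015
so the bound overstates the realised error by a factor of ≈ 78.9446 (computed from the unrounded values)

0.0015
0.1184


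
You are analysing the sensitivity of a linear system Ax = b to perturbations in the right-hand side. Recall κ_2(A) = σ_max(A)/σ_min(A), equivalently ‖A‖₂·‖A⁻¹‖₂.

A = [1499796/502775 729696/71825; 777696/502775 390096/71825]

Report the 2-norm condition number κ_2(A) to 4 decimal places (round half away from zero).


AᵀA = [9876121488/874680625 4836578688/124954375; 4836578688/124954375 2368965888/17850625]; tr = 201528720/1399489, det = 331776/1399489
λ_max, λ_min = (201528720/1399489 ± √40611967717388544/1958569461121)/2 = 144, 2304/1399489
κ_2(A) = √(λ_max/λ_min) = √(144 / (2304/1399489)) = 295.7500

295.7500


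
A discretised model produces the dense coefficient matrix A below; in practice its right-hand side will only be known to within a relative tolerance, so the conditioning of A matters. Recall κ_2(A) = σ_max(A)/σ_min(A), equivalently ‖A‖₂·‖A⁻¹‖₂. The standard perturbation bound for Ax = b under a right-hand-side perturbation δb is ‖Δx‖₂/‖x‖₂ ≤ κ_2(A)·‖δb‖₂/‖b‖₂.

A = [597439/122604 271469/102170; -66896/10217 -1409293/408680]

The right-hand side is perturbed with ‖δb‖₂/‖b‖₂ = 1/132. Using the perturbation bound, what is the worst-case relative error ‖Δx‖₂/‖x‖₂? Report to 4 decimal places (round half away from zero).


1.0927

AᵀA = [1001344132225/15031740816 89002872295/2505290136; 89002872295/2505290136 126609337889/6680773696]; tr = 17802285709/208051776, det = 1171350625/3328828416
char-poly roots: 1369/16 and 855625/208051776
so κ_2 = √((1369/16) / (855625/208051776)) = 144.2400
perturbation bound = 144.2400·1/132 = 1.0927


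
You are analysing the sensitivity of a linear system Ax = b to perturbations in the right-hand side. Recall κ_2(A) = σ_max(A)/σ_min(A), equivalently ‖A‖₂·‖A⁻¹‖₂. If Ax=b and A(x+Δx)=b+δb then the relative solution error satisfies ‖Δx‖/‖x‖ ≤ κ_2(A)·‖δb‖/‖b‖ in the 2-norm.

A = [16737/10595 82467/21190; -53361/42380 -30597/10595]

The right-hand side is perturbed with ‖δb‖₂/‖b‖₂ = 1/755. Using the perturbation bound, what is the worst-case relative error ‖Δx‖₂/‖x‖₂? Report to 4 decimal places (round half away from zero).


M = AᵀA = [293177241/71842576 175727475/17960644; 175727475/17960644 421820469/17960644]. tr(M)=11718693/425104, det(M)=194481/1700416
char-poly roots: 441/16 and 441/106276
σ_max=√(441/16)=(21/4), σ_min=√(441/106276)=(21/326) → κ = 81.5000
κ_2(A)·‖δb‖/‖b‖ = 0.1079

0.1079


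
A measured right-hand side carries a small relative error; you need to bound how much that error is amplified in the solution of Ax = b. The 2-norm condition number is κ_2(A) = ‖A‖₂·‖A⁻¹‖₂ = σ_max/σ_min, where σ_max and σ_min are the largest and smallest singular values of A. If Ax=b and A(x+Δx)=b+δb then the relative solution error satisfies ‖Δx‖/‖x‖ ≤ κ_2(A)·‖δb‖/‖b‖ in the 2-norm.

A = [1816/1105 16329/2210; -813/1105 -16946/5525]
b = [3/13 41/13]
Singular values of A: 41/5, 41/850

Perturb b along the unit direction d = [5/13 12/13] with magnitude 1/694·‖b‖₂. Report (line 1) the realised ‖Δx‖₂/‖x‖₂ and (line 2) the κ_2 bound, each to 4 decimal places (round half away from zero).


0.0015
0.2450

σ_max = 41/5, σ_min = 41/850
κ_2(A) = (41/5) / (41/850) = 170.0000
perturbation bound = 170.0000·1/694 = 0.2450
solve Ax = b  →  x = [-60.7049 13.5336]
‖b‖ = 3.1623, ‖x‖ = 62.1952
with δb = [0.0018 0.0042], A·Δx = δb → ‖Δx‖ = 0.0945
dividing the unrounded norms, ‖Δx‖/‖x‖ = 0.0015
tightness: 0.0015 against a bound of 0.2450 (unrounded ratio ≈ 0.0062)


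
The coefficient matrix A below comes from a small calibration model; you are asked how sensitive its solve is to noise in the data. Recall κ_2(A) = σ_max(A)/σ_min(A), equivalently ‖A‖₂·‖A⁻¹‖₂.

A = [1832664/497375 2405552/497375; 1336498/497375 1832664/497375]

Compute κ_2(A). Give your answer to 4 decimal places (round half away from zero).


AᵀA = [205795369636/9895275625 274316812848/9895275625; 274316812848/9895275625 365813510464/9895275625]; tr = 22864355204/395811025, det = 133448704/395811025
char-poly roots: 1444/25 and 92416/15832441
so κ_2 = √((1444/25) / (92416/15832441)) = 99.4750

99.4750


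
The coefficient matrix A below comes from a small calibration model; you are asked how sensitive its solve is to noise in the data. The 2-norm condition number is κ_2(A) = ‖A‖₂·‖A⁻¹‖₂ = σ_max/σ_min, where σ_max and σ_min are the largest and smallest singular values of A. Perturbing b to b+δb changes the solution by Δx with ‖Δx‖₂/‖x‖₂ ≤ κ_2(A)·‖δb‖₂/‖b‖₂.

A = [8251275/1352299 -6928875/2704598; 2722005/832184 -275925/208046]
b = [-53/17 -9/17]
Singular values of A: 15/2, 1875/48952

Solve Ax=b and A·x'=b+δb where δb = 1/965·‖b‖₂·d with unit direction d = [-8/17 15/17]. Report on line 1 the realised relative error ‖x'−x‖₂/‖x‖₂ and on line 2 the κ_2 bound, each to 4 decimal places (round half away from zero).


0.0033
0.2029

σ_max = 15/2, σ_min = 1875/48952
κ_2(A) = (15/2) / (1875/48952) = 195.8080
κ_2(A)·‖δb‖/‖b‖ = 0.2029
solve Ax = b  →  x = [9.6722 24.2533]
‖b‖ = 3.1623, ‖x‖ = 26.1108
δb = ε·‖b‖·d = [-0.0015 0.0029]; solving A·Δx = δb gives ‖Δx‖ = 0.0856
relative error = 0.0033
so the bound overstates the realised error by a factor of ≈ 61.9272 (computed from the unrounded values)


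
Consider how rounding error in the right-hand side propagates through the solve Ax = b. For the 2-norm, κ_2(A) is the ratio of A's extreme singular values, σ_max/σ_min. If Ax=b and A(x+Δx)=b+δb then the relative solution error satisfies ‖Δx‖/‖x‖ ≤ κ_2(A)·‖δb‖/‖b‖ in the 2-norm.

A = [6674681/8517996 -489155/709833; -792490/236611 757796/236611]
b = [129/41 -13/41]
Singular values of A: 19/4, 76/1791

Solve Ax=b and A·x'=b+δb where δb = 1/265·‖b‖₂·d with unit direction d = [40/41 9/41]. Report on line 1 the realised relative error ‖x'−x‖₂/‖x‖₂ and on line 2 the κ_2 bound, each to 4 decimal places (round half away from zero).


0.0040
0.4224

largest singular value 19/4, smallest 76/1791
κ_2(A) = (19/4) / (76/1791) = 111.9375
κ_2(A)·‖δb‖/‖b‖ = 0.4224
solve Ax = b  →  x = [48.9093 51.0495]
‖b‖₂ = 3.1623 and ‖x‖₂ = 70.6977
re-solving with b+δb shifts x by Δx of norm 0.2812
dividing the unrounded norms, ‖Δx‖/‖x‖ = 0.0040
tightness: 0.0040 against a bound of 0.4224 (unrounded ratio ≈ 0.0094)


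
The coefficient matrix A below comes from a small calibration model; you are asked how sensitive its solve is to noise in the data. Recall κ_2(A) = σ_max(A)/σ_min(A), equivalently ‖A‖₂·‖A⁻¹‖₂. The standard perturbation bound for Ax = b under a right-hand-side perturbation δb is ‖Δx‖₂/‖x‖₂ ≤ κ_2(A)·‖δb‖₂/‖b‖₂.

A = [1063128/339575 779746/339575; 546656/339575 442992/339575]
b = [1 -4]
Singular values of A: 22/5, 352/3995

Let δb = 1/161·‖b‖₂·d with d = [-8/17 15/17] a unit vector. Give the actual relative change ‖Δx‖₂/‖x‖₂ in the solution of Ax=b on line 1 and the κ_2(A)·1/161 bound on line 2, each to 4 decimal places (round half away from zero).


from the listed singular values, σ₁ = 22/5, σ_n = 352/3995
κ = σ_max/σ_min = (22/5)/(352/3995) = 49.9375
bound on ‖Δx‖/‖x‖: κ·ε = 49.9375·1/161 = 0.3102
solve Ax = b  →  x = [27.0568 -36.4545]
2-norm of b is 4.1231; of x, 45.3983
re-solving with b+δb shifts x by Δx of norm 0.2907
realised ‖Δx‖/‖x‖ = 0.0064
tightness: 0.0064 against a bound of 0.3102 (unrounded ratio ≈ 0.0206)

0.0064
0.3102


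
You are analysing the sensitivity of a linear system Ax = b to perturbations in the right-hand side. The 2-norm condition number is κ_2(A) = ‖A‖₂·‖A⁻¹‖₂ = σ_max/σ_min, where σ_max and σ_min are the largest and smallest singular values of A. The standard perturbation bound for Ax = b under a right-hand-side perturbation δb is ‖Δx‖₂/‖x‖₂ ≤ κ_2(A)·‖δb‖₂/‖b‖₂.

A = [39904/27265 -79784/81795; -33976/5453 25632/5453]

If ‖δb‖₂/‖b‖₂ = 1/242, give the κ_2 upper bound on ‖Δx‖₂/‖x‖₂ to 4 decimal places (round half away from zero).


0.3298

M = AᵀA = [18115136/442225 -40749056/1326675; -40749056/1326675 91725376/3980025]. tr(M)=10190464/159201, det(M)=102400/159201
eigenvalues of AᵀA: λ = (tr ± √(tr²−4·det))/2 = 64, 1600/159201
σ_max=√64=8, σ_min=√(1600/159201)=(40/399) → κ = 79.8000
κ_2(A)·‖δb‖/‖b‖ = 0.3298


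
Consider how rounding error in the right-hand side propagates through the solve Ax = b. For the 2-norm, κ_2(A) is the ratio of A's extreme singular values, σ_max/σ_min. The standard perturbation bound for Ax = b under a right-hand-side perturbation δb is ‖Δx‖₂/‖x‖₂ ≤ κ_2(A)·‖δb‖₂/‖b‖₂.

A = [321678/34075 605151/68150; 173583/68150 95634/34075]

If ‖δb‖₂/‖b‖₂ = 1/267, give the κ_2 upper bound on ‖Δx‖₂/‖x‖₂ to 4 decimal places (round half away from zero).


AᵀA = [710460801/7431076 169011360/1857769; 169011360/1857769 644465889/7431076]; tr = 805545/4418, det = 531441/35344
eigenvalues of AᵀA: λ = (tr ± √(tr²−4·det))/2 = 729/4, 729/8836
σ_max=√(729/4)=(27/2), σ_min=√(729/8836)=(27/94) → κ = 47.0000
perturbation bound = 47.0000·1/267 = 0.1760

0.1760


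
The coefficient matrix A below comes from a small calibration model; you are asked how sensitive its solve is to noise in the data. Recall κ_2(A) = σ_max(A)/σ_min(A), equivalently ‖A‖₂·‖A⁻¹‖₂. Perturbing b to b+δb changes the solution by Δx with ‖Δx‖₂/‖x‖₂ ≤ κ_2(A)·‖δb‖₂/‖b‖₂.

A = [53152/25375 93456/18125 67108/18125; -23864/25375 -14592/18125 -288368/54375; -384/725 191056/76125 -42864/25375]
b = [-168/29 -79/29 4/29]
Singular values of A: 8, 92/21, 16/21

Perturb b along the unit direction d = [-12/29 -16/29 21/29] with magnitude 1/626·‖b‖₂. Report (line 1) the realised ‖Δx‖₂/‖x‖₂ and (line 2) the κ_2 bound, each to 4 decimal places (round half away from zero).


0.0025
0.0168

largest singular value 8, smallest 16/21
κ = σ_max/σ_min = 8/(16/21) = 10.5000
κ_2(A)·‖δb‖/‖b‖ = 0.0168
solve Ax = b  →  x = [-5.1450 -0.0644 1.4358]
‖b‖ = 6.4031, ‖x‖ = 5.3420
δb = ε·‖b‖·d = [-0.0042 -0.0056 0.0074]; solving A·Δx = δb gives ‖Δx‖ = 0.0134
realised ‖Δx‖/‖x‖ = 0.0025
so the bound overstates the realised error by a factor of ≈ 6.6742 (computed from the unrounded values)


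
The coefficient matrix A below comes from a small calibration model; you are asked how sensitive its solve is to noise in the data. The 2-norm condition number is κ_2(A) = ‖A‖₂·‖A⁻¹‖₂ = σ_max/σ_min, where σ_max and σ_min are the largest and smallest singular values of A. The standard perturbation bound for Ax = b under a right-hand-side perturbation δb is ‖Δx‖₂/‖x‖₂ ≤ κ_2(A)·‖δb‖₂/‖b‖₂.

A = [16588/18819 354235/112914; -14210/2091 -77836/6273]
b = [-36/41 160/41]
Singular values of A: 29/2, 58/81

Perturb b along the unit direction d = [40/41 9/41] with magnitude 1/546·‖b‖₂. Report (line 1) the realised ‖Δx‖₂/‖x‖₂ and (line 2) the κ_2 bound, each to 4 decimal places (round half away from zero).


largest singular value 29/2, smallest 58/81
κ_2(A) = (29/2) / (58/81) = 20.2500
bound on ‖Δx‖/‖x‖: κ·ε = 20.2500·1/546 = 0.0371
solve Ax = b  →  x = [-0.1298 -0.2434]
‖b‖₂ = 4.0000 and ‖x‖₂ = 0.2759
with δb = [0.0071 0.0016], A·Δx = δb → ‖Δx‖ = 0.0102
realised ‖Δx‖/‖x‖ = 0.0371
realised/bound = 1 exactly: the bound is attained for this b and d

0.0371
0.0371


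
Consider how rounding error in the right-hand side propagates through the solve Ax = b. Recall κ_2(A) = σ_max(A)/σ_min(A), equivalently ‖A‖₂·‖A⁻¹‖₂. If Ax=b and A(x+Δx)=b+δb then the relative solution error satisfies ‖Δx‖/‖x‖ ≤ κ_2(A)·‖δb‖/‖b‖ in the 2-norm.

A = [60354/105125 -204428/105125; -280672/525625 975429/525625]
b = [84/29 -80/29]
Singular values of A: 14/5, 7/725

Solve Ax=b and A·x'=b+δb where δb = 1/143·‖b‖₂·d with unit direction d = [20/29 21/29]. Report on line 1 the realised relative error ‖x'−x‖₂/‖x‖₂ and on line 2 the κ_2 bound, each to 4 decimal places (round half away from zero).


2.0280
2.0280

from the listed singular values, σ₁ = 14/5, σ_n = 7/725
κ_2(A) = (14/5) / (7/725) = 290.0000
perturbation bound = 290.0000·1/143 = 2.0280
solve Ax = b  →  x = [0.4000 -1.3714]
‖b‖ = 4.0000, ‖x‖ = 1.4286
re-solving with b+δb shifts x by Δx of norm 2.8971
realised ‖Δx‖/‖x‖ = 2.0280
tightness: 2.0280 against a bound of 2.0280; the bound is attained (ratio 1)


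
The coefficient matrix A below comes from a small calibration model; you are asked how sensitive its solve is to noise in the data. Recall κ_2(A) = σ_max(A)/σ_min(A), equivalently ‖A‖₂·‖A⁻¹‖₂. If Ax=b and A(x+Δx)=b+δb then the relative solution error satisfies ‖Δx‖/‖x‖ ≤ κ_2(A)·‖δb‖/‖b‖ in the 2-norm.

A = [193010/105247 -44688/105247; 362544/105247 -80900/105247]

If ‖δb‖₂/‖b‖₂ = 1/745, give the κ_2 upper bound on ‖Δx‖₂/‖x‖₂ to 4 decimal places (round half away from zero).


form AᵀA = [583705924/38328481 -131332320/38328481; -131332320/38328481 29556496/38328481] with trace 364820/22801 and determinant 64/22801
λ_max, λ_min = (364820/22801 ± √133087795344/519885601)/2 = 16, 4/22801
so κ_2 = √(16 / (4/22801)) = 302.0000
κ_2(A)·‖δb‖/‖b‖ = 0.4054

0.4054


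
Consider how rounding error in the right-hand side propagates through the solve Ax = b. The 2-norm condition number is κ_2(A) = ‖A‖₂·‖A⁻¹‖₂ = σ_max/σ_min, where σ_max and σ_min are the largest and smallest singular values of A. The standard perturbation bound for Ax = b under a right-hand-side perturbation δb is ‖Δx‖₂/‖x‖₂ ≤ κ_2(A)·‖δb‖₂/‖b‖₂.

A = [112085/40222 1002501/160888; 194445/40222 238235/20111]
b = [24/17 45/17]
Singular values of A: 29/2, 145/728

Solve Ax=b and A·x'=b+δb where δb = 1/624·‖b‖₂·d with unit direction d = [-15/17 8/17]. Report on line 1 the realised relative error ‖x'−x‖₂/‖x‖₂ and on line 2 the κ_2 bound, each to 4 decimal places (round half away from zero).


from the listed singular values, σ₁ = 29/2, σ_n = 145/728
κ = σ_max/σ_min = (29/2)/(145/728) = 72.8000
worst-case relative error ≤ 72.8000 × 1/624 = 0.1167
solve Ax = b  →  x = [0.0796 0.1910]
‖b‖ = 3.0000, ‖x‖ = 0.2069
with δb = [-0.0042 0.0023], A·Δx = δb → ‖Δx‖ = 0.0241
realised ‖Δx‖/‖x‖ = 0.1167
so the bound is sharp here: realised error equals the bound

0.1167
0.1167
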